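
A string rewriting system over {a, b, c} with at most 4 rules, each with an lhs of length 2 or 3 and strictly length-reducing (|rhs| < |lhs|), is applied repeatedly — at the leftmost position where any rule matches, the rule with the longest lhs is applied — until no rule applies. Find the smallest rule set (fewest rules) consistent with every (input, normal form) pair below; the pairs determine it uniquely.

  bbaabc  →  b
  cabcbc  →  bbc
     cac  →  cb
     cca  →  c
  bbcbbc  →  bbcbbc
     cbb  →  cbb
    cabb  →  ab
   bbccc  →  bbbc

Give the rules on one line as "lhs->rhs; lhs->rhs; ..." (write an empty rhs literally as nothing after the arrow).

ac->b; ba->c; cab->a; cc->b

  | bbaabc => bcabc => bac => cc => b
  | cabcbc => acbc => bbc
  | cac => cb
  | cca => ba => c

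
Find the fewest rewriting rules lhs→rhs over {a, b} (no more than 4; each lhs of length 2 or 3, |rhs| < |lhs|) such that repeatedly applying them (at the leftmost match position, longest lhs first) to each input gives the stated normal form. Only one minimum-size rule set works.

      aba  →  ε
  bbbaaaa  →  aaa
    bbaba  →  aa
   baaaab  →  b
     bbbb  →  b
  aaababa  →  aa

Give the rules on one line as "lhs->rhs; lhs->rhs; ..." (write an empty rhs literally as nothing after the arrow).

  | aba => ba => ε
  | bbbaaaa => bbaaaa => baaaa => aaa
  | bbaba => baba => aa
  | baaaab => aaab => aab => ab => b

ab->b; ba->; bab->a; bb->b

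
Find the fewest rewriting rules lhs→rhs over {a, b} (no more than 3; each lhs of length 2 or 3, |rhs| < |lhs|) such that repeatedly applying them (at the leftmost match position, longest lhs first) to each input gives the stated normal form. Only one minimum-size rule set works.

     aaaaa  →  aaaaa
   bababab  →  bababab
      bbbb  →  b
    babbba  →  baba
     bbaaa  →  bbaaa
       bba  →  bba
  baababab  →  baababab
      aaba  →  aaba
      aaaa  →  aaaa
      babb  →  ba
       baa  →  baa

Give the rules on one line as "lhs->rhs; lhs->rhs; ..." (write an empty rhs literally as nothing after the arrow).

  | aaaaa
  | bababab
  | bbbb => b
  | babbba => baba

abb->a; bbb->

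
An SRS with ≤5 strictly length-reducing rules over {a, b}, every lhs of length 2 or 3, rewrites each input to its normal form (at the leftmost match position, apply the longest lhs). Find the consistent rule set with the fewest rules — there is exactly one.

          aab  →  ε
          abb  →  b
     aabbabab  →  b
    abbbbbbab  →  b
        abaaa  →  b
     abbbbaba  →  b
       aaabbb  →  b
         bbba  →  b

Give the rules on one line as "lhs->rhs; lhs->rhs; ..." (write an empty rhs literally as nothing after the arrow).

  | aab => ε
  | abb => bb => b
  | aabbabab => babab => bbab => bab => bb => b
  | abbbbbbab => bbbbbbab => bbbbbab => bbbbab => bbbab => bbab => bab => bb => b

aab->; ab->b; ba->b; bb->b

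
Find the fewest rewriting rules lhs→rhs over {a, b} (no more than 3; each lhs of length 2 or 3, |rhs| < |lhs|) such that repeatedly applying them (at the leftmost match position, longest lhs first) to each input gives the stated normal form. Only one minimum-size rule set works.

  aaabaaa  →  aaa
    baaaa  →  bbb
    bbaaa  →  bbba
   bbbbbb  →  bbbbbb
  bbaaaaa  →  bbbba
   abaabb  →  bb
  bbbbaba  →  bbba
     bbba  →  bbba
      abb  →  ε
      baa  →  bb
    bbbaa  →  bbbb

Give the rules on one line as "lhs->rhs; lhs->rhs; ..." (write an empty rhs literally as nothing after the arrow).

abb->; baa->bb; bab->

  | aaabaaa => aaabba => aaa
  | baaaa => bbaa => bbb
  | bbaaa => bbba
  | bbbbbb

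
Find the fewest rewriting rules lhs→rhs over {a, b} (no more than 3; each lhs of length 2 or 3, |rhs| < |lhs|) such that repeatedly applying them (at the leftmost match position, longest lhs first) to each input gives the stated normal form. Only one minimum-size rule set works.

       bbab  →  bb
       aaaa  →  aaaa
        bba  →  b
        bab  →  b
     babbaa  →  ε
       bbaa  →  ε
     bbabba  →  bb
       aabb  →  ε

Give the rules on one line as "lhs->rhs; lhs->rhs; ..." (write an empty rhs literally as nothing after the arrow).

ab->; ba->

  | bbab => bb
  | aaaa
  | bba => b
  | bab => b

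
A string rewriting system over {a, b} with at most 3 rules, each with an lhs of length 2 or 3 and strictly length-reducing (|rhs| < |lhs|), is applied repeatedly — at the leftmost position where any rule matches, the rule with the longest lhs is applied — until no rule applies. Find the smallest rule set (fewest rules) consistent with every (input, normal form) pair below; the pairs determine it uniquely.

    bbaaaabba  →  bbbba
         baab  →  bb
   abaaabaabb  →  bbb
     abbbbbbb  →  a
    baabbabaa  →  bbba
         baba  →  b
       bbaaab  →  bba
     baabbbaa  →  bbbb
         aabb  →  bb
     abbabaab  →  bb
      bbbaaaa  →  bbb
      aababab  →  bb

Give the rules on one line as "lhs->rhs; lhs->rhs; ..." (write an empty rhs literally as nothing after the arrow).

aa->; ab->a

  | bbaaaabba => bbaabba => bbbba
  | baab => bb
  | abaaabaabb => aaaabaabb => aabaabb => baabb => bbb
  | abbbbbbb => abbbbbb => abbbbb => abbbb => abbb => abb => ab => a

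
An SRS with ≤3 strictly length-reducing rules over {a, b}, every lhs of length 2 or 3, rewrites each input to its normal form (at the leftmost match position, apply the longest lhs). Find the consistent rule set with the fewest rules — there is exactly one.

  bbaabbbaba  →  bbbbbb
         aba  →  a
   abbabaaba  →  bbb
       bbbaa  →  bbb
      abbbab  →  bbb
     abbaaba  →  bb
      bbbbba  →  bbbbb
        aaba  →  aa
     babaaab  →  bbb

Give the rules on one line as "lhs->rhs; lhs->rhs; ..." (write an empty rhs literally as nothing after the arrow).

  | bbaabbbaba => bbabbbaba => bbbbbaba => bbbbbba => bbbbbb
  | aba => a
  | abbabaaba => babaaba => bbaaba => bbaba => bbba => bbb
  | bbbaa => bbba => bbb

ab->; ba->b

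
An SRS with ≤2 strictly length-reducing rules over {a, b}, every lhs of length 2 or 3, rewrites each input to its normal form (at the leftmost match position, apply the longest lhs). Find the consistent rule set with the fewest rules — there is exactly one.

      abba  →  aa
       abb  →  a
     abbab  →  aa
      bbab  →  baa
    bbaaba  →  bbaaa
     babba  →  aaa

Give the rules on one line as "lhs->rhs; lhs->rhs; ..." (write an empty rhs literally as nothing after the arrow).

  | abba => aba => aa
  | abb => ab => a
  | abbab => abab => aab => aa
  | bbab => baa

ab->a; bab->aa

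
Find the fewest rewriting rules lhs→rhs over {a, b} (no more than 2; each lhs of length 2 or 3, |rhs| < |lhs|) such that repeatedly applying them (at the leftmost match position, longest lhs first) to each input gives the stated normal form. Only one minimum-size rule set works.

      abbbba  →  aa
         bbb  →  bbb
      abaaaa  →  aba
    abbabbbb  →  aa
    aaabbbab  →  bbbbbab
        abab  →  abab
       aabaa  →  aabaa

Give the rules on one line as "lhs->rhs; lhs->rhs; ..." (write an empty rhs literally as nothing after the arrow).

  | abbbba => abba => aa
  | bbb
  | abaaaa => abbba => aba
  | abbabbbb => aabbbb => aabb => aa

aaa->bb; abb->a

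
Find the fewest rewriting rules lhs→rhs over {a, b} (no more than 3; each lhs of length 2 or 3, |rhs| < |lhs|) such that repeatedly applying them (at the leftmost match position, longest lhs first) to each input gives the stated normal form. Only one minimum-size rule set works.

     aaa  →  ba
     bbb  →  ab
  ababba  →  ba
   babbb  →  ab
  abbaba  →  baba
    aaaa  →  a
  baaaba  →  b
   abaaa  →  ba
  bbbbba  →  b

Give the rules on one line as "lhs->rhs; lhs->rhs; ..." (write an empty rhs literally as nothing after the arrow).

aa->b; bb->a

  | aaa => ba
  | bbb => ab
  | ababba => abaaa => abba => aaa => ba
  | babbb => baab => bbb => ab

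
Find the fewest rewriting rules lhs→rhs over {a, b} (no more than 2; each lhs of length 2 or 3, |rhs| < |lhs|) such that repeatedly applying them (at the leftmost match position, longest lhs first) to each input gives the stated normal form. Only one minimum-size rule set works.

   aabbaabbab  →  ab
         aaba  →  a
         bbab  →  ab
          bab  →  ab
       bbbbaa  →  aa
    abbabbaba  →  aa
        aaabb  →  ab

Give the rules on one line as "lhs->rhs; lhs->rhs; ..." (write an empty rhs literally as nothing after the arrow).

aab->; ba->a

  | aabbaabbab => baabbab => aabbab => bab => ab
  | aaba => a
  | bbab => bab => ab
  | bab => ab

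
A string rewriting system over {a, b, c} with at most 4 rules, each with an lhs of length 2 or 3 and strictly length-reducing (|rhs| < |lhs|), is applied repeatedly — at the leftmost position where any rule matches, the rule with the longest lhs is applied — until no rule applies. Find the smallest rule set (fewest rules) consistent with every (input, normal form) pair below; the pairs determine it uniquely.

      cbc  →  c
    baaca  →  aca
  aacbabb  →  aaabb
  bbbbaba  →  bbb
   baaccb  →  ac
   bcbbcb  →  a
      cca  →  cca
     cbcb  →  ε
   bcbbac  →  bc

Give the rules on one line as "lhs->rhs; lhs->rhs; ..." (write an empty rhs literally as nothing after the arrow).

ba->; bbc->ac; cb->

  | cbc => c
  | baaca => aca
  | aacbabb => aaabb
  | bbbbaba => bbbba => bbb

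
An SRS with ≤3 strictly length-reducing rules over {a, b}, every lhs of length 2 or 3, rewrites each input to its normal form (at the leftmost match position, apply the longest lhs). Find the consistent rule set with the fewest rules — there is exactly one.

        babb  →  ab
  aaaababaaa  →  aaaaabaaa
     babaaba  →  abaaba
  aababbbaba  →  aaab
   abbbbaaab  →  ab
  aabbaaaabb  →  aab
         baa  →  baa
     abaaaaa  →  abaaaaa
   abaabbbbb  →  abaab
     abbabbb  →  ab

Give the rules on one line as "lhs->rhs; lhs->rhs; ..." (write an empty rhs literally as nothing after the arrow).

bab->ab; bb->b; bba->bb

  | babb => abb => ab
  | aaaababaaa => aaaaabaaa
  | babaaba => abaaba
  | aababbbaba => aaabbbaba => aaabbaba => aaabbba => aaabba => aaabb => aaab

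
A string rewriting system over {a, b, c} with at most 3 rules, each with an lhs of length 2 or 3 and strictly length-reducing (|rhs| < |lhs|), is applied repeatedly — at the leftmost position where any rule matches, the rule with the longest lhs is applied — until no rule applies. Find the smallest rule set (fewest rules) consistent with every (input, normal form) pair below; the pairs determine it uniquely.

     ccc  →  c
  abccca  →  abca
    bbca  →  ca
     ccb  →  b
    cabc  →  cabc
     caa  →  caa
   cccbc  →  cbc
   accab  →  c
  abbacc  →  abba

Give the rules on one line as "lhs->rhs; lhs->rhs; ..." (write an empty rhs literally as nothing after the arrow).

  | ccc => c
  | abccca => abca
  | bbca => ca
  | ccb => b

aab->c; bbc->c; cc->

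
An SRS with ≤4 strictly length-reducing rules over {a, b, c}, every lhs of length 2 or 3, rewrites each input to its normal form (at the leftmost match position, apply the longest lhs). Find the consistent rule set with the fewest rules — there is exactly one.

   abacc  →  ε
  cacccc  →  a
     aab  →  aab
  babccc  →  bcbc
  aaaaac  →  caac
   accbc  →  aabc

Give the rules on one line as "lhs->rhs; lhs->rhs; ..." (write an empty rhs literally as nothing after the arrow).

  | abacc => cbcc => cba => ε
  | cacccc => caacc => caaa => cc => a
  | aab
  | babccc => babac => bcbc

aaa->c; aba->cb; cba->; cc->a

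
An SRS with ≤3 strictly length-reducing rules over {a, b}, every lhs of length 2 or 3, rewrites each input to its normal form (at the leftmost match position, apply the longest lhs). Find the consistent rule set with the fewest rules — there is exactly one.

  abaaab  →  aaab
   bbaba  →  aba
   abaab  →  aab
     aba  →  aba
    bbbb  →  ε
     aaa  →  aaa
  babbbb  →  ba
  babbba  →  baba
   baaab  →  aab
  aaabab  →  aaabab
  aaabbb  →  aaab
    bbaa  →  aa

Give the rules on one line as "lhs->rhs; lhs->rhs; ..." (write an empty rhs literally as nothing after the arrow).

  | abaaab => aaab
  | bbaba => aba
  | abaab => aab
  | aba

baa->a; bb->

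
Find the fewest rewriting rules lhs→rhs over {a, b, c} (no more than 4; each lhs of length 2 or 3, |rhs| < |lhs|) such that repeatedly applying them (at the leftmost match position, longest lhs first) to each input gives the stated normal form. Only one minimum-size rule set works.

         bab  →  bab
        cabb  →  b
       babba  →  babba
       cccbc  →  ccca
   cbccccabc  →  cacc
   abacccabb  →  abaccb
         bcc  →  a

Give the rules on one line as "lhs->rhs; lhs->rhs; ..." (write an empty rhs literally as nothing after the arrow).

bc->a; bcc->a; cab->

  | bab
  | cabb => b
  | babba
  | cccbc => ccca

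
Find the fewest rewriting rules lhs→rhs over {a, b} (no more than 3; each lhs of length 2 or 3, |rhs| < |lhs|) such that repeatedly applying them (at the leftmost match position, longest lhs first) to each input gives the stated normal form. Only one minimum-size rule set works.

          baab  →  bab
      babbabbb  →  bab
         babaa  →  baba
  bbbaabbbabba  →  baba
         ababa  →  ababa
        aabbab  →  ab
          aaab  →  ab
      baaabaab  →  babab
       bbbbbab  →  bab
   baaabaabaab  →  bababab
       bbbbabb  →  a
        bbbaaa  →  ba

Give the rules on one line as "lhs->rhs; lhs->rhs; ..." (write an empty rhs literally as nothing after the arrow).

  | baab => bab
  | babbabbb => baabbb => babbb => bab
  | babaa => baba
  | bbbaabbbabba => baabbbabba => babbbabba => bababba => babaa => baba

aa->a; bb->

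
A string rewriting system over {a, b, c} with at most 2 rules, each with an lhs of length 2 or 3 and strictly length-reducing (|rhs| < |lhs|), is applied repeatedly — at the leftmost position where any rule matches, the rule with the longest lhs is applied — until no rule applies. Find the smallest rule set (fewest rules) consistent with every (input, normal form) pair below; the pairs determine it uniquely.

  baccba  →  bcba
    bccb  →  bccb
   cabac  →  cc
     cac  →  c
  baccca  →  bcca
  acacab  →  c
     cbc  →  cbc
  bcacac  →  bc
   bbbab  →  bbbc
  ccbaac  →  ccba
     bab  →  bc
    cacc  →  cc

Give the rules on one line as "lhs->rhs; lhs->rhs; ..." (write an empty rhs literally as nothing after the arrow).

  | baccba => bcba
  | bccb
  | cabac => ccac => cc
  | cac => c

ab->c; ac->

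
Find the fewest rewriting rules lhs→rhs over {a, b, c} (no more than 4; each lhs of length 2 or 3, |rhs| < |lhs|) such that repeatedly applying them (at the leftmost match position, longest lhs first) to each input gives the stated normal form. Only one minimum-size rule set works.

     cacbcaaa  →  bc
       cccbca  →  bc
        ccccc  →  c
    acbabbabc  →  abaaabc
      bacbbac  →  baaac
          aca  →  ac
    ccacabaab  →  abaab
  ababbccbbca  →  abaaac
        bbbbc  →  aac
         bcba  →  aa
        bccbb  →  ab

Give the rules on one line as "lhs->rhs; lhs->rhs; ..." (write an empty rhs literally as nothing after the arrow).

bb->a; ca->c; cb->b; cc->

  | cacbcaaa => ccbcaaa => bcaaa => bcaa => bca => bc
  | cccbca => cbca => bca => bc
  | ccccc => ccc => c
  | acbabbabc => ababbabc => abaaabc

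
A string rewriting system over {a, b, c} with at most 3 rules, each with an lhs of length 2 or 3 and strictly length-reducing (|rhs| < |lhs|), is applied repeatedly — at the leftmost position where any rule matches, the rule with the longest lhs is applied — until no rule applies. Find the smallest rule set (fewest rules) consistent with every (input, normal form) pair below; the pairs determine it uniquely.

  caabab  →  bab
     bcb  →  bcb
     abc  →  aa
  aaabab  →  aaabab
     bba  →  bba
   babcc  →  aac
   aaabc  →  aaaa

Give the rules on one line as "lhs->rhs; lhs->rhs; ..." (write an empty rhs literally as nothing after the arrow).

abc->aa; baa->aa; caa->

  | caabab => bab
  | bcb
  | abc => aa
  | aaabab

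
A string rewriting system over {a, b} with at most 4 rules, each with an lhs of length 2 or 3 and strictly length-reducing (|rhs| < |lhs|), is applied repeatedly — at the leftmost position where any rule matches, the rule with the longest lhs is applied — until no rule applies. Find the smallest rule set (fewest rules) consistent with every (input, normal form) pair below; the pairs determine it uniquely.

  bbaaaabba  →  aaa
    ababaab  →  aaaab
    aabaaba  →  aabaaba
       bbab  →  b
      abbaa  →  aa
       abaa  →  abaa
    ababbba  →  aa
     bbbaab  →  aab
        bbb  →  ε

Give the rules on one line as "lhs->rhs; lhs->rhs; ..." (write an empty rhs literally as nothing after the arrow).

bab->a; bba->; bbb->

  | bbaaaabba => aaabba => aaa
  | ababaab => aaaab
  | aabaaba
  | bbab => b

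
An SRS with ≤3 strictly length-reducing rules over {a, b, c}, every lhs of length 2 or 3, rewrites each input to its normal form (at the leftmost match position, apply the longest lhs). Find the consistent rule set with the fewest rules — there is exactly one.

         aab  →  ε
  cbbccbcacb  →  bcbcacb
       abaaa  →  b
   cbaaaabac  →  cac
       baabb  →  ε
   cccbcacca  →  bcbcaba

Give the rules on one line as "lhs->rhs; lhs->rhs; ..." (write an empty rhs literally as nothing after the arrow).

  | aab => bb => ε
  | cbbccbcacb => cccbcacb => bcbcacb
  | abaaa => abba => aa => b
  | cbaaaabac => cbbaabac => caabac => cbbac => cac

aa->b; bb->; cc->b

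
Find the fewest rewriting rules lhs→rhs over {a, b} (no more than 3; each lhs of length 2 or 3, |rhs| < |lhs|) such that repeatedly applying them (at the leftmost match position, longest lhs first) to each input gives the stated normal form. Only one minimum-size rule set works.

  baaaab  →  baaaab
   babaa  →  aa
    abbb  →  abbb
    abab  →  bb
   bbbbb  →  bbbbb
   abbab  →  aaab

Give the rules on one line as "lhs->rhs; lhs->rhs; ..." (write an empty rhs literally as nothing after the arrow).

aba->b; bba->aa

  | baaaab
  | babaa => bba => aa
  | abbb
  | abab => bb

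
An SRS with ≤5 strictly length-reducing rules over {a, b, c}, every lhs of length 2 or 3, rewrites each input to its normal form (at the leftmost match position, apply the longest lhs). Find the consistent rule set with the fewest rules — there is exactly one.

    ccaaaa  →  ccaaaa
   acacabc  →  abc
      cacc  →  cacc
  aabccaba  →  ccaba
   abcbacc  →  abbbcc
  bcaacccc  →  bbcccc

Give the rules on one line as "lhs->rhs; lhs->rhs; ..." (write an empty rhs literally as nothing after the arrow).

  | ccaaaa
  | acacabc => acabc => abc
  | cacc
  | aabccaba => ccaba

aab->; aca->a; bca->cb; cba->bb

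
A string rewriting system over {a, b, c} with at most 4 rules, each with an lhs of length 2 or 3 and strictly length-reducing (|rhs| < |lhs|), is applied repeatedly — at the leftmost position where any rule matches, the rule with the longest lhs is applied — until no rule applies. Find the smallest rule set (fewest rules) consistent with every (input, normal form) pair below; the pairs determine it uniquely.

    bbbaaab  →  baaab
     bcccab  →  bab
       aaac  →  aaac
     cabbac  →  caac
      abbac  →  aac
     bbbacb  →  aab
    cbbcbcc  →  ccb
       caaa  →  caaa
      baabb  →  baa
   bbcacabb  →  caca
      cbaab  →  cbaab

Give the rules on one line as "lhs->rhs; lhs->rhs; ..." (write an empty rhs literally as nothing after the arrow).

  | bbbaaab => baaab
  | bcccab => bccab => bcab => bab
  | aaac
  | cabbac => caac

bac->aa; bb->; bc->b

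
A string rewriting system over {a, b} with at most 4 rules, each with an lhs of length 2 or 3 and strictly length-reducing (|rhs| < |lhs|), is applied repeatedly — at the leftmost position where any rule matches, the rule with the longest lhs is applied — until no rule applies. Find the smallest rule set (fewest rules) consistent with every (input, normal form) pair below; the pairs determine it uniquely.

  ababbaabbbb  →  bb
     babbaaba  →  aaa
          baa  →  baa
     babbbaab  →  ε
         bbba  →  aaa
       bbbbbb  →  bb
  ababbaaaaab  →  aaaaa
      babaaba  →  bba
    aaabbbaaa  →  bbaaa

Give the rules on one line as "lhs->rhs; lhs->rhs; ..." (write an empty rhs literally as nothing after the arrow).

aab->; ab->b; bbb->aa

  | ababbaabbbb => babbaabbbb => bbbaabbbb => aaaabbbb => aabbb => bb
  | babbaaba => bbbaaba => aaaaba => aaa
  | baa
  | babbbaab => bbbbaab => aabaab => aab => ε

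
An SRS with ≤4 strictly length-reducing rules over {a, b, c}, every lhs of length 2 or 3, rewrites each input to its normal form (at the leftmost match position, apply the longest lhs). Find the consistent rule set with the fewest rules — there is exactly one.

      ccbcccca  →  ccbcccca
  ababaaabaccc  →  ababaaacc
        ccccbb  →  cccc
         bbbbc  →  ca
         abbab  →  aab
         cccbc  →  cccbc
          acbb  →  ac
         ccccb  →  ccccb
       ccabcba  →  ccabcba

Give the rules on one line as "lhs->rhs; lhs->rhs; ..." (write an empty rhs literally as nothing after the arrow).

bac->; bb->; bbc->ca

  | ccbcccca
  | ababaaabaccc => ababaaacc
  | ccccbb => cccc
  | bbbbc => bbc => ca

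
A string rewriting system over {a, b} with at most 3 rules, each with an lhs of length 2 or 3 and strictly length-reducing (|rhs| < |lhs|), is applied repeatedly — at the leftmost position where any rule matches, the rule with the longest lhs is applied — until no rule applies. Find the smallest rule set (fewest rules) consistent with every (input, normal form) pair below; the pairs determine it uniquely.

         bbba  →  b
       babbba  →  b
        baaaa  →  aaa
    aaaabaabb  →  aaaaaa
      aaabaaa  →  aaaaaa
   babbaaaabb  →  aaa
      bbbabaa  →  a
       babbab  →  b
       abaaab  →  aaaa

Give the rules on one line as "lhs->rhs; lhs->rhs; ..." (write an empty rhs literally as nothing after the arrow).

ab->a; ba->; bba->

  | bbba => b
  | babbba => bbba => b
  | baaaa => aaa
  | aaaabaabb => aaaaaabb => aaaaaab => aaaaaa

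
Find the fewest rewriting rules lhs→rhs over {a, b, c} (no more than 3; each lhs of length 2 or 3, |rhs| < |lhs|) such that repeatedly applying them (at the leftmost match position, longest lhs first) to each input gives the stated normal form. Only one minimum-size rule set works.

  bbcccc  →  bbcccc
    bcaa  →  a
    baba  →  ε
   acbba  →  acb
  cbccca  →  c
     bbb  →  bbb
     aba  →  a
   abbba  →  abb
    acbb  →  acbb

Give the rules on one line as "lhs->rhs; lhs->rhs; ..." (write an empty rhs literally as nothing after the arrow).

ba->; ca->a

  | bbcccc
  | bcaa => baa => a
  | baba => ba => ε
  | acbba => acb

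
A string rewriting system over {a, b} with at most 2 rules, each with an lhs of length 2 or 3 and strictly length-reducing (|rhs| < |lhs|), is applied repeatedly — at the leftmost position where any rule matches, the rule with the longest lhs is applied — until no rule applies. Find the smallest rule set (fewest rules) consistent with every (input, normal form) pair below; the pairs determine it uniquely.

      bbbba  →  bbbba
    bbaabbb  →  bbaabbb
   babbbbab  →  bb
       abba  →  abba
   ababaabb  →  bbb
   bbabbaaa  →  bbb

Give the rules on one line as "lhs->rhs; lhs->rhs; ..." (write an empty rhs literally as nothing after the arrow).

  | bbbba
  | bbaabbb
  | babbbbab => bbbab => bb
  | abba

aaa->b; bab->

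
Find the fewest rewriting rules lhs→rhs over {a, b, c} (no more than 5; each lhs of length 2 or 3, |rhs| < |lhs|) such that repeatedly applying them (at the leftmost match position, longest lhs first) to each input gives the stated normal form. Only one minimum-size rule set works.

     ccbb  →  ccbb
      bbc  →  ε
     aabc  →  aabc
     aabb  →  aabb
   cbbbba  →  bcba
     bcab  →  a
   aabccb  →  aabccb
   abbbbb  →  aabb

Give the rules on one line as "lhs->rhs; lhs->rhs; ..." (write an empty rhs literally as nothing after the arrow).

  | ccbb
  | bbc => ε
  | aabc
  | aabb

ac->a; bbb->ac; bbc->; ca->b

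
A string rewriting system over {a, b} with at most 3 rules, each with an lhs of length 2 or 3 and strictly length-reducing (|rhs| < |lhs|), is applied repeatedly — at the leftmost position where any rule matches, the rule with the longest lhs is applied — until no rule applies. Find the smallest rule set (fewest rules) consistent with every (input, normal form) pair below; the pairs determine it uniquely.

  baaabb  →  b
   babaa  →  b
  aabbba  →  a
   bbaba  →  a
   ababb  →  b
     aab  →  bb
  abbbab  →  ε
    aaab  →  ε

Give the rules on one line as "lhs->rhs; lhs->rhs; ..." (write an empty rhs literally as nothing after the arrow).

  | baaabb => aaabb => babb => abb => b
  | babaa => abaa => aa => b
  | aabbba => bbbba => bbba => bba => ba => a
  | bbaba => baba => aba => a

aa->b; ab->; ba->a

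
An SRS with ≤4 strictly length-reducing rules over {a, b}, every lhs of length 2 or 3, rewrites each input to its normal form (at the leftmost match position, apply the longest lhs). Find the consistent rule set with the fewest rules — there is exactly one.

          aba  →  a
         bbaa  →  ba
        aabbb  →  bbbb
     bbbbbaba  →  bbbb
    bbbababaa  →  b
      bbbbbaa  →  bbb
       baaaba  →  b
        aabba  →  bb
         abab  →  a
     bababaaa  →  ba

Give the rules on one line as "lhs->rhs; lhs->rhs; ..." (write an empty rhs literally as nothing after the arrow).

aa->b; ab->a; aba->ab; bba->b

  | aba => ab => a
  | bbaa => ba
  | aabbb => bbbb
  | bbbbbaba => bbbbba => bbbb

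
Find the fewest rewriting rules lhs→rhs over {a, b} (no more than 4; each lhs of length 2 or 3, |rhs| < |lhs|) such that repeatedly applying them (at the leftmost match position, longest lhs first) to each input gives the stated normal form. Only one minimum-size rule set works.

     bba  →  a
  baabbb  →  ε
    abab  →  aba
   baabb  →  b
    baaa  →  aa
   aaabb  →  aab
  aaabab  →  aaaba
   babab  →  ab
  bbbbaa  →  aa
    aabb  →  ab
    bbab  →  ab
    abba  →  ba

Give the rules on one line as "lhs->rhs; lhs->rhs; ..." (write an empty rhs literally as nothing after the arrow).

abb->b; baa->a; bab->ba; bb->

  | bba => a
  | baabbb => abbb => bb => ε
  | abab => aba
  | baabb => abb => b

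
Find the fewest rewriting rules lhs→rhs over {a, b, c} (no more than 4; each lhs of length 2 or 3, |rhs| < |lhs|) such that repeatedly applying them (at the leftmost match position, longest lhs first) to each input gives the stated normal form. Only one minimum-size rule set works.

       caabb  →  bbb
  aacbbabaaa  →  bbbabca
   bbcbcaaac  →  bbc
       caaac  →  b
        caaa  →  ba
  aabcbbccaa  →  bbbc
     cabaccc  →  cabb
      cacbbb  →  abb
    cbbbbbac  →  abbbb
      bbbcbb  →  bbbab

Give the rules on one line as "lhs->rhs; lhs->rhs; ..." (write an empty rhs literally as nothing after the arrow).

  | caabb => ccbb => bbb
  | aacbbabaaa => ccbbabaaa => bbbabaaa => bbbabca
  | bbcbcaaac => bbacaaac => bbaaac => bbcac => bbc
  | caaac => ccac => bac => b

aa->c; ac->; cb->a; cc->b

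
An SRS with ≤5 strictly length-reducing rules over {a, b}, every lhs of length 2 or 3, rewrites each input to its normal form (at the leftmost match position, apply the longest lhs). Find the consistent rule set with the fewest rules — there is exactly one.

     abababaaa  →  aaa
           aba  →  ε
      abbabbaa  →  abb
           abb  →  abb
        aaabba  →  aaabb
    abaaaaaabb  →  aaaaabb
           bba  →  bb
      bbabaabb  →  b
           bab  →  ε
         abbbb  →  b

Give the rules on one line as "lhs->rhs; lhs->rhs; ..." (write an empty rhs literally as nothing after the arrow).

aba->; ba->b; bab->; bbb->ba

  | abababaaa => babaaa => aaa
  | aba => ε
  | abbabbaa => abbaa => abba => abb
  | abb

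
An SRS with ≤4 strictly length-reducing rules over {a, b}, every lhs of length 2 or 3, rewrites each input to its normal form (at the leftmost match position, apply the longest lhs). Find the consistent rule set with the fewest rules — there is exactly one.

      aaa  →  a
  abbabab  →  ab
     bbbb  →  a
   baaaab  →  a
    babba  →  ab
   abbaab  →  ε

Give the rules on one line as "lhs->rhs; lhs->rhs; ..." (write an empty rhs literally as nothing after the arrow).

  | aaa => aa => a
  | abbabab => aaabab => aabab => ab
  | bbbb => abb => aa => a
  | baaaab => baaab => baab => bab => bb => a

aa->a; aab->; ba->b; bb->a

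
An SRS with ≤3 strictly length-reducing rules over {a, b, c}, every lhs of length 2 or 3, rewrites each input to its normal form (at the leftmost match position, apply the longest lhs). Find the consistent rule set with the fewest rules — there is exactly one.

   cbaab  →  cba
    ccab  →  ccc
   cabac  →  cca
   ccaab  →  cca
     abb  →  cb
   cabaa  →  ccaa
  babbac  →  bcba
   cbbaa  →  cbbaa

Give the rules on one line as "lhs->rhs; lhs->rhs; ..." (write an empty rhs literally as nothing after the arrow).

  | cbaab => cbac => cba
  | ccab => ccc
  | cabac => ccac => cca
  | ccaab => ccac => cca

ab->c; ac->a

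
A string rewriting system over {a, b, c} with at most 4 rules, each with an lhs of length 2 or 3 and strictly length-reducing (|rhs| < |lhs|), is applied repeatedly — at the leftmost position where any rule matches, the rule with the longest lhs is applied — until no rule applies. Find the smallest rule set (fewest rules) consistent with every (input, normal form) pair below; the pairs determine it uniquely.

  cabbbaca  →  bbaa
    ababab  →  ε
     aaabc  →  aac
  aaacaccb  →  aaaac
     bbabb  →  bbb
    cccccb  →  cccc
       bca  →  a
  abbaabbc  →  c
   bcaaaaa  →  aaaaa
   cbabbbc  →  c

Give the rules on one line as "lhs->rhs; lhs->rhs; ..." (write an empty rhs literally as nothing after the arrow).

  | cabbbaca => abbbaca => bbaca => bbaa
  | ababab => abab => ab => ε
  | aaabc => aac
  | aaacaccb => aaaaccb => aaaac

ab->; bc->c; ca->a; cb->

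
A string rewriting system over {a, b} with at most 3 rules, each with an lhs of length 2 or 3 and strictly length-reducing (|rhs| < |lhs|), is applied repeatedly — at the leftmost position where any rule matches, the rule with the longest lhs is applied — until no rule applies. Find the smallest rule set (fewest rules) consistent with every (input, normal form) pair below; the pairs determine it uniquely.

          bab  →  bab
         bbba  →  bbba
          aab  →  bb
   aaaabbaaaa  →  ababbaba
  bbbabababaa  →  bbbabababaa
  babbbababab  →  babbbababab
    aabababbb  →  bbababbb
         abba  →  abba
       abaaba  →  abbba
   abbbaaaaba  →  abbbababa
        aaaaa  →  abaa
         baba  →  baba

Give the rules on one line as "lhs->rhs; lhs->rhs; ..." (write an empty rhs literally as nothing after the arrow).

aaa->ab; aab->bb

  | bab
  | bbba
  | aab => bb
  | aaaabbaaaa => ababbaaaa => ababbaba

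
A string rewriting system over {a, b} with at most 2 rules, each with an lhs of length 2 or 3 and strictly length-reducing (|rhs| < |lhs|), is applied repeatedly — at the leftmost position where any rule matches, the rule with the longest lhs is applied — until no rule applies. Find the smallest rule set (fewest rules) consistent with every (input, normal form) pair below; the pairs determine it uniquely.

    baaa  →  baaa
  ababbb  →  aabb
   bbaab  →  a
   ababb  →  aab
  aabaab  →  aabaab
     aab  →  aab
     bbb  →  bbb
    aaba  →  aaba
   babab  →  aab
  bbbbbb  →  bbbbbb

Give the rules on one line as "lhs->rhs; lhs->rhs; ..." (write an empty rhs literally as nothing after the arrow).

  | baaa
  | ababbb => aabb
  | bbaab => bab => a
  | ababb => aab

bab->a; bba->b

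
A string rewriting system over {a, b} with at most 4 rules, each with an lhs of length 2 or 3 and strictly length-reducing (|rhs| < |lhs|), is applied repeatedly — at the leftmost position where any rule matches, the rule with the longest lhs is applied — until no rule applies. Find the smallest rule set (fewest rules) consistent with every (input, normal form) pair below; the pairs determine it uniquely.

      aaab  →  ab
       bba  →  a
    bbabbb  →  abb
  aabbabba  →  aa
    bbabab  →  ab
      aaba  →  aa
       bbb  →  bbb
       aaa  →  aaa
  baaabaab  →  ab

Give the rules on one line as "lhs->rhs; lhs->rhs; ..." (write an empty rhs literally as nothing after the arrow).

aab->ab; ba->a; bab->aa

  | aaab => aab => ab
  | bba => ba => a
  | bbabbb => baabb => aabb => abb
  | aabbabba => abbabba => abaaba => aaaba => aaba => aba => aa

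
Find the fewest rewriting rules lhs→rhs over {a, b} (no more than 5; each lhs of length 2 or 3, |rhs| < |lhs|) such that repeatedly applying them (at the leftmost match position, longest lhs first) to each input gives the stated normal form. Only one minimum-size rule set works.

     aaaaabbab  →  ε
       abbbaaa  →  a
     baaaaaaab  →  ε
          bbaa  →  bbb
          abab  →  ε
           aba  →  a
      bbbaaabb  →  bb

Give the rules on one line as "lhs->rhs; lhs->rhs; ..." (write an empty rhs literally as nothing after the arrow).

  | aaaaabbab => aaaabbab => aaabbab => aabbab => abbab => bbab => bab => ab => ε
  | abbbaaa => bbbaaa => bbbba => bbba => bba => ba => a
  | baaaaaaab => bbaaaaab => bbbaaab => bbbbab => bbbab => bbab => bab => ab => ε
  | bbaa => bbb

ab->; abb->bb; ba->a; baa->bb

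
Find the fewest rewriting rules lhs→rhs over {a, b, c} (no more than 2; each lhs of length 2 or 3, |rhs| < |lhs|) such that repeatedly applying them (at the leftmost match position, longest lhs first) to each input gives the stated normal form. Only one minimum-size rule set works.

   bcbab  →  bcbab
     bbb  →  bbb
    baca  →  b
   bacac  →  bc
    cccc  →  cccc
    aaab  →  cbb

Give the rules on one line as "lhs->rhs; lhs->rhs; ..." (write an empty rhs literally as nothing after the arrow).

  | bcbab
  | bbb
  | baca => b
  | bacac => bc

aaa->cb; aca->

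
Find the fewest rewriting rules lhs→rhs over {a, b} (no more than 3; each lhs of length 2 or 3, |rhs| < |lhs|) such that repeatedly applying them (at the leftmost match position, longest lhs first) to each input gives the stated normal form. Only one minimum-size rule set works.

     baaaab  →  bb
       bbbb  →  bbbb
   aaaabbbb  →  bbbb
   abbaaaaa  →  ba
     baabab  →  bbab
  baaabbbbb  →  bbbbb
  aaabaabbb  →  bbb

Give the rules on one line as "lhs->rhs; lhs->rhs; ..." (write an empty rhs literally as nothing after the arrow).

  | baaaab => baab => bb
  | bbbb
  | aaaabbbb => aabbbb => bbbb
  | abbaaaaa => baaaaa => baaa => ba

aa->; abb->b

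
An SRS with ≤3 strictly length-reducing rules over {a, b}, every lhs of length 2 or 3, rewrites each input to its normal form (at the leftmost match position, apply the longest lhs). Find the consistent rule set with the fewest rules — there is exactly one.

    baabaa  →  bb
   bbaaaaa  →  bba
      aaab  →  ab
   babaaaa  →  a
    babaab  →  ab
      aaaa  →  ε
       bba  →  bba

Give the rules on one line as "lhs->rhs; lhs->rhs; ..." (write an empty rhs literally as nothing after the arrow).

  | baabaa => bbaa => bb
  | bbaaaaa => bbaaa => bba
  | aaab => ab
  | babaaaa => aaaaa => aaa => a

aa->; bab->a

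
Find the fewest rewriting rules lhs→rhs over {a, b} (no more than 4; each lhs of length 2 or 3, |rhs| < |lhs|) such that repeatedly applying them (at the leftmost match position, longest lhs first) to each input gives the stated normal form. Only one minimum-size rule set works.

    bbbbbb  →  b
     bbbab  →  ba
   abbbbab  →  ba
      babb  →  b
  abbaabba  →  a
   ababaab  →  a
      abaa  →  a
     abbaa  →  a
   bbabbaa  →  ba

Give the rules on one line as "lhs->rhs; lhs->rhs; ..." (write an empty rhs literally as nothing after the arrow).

  | bbbbbb => bbbbb => bbbb => bbb => bb => b
  | bbbab => bbab => bab => ba
  | abbbbab => bbab => bab => ba
  | babb => b

aa->a; ab->a; abb->; bb->b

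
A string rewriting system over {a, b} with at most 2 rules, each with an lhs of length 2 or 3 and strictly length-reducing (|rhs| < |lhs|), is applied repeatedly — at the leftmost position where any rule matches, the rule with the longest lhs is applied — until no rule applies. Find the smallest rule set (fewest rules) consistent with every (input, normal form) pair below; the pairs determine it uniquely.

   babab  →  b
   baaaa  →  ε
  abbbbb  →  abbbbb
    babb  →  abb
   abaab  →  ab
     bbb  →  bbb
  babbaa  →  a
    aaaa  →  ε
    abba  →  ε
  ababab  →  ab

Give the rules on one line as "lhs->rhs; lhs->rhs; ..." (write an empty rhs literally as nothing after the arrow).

  | babab => abab => aab => b
  | baaaa => aaaa => aa => ε
  | abbbbb
  | babb => abb

aa->; ba->a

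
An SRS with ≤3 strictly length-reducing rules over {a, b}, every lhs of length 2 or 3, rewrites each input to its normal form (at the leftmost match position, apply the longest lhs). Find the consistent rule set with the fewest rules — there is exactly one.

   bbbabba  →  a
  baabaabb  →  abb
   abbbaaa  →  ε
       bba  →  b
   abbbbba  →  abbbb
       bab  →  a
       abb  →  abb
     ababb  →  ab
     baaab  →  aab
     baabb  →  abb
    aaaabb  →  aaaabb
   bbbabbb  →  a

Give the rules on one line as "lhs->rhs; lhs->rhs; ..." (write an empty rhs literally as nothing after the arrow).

aba->ba; ba->; bab->a

  | bbbabba => bbaba => baa => a
  | baabaabb => abaabb => baabb => abb
  | abbbaaa => abbaa => aba => ba => ε
  | bba => b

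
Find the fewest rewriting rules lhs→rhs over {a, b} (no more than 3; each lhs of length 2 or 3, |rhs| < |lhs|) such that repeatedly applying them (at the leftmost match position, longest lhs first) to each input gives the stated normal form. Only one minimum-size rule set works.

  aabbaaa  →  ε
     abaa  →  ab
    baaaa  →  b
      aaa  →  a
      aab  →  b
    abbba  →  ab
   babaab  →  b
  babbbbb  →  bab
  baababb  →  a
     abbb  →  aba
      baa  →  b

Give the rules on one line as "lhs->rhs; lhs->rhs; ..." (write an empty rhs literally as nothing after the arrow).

aa->; bb->a; bbb->ba

  | aabbaaa => bbaaa => aaaa => aa => ε
  | abaa => ab
  | baaaa => baa => b
  | aaa => a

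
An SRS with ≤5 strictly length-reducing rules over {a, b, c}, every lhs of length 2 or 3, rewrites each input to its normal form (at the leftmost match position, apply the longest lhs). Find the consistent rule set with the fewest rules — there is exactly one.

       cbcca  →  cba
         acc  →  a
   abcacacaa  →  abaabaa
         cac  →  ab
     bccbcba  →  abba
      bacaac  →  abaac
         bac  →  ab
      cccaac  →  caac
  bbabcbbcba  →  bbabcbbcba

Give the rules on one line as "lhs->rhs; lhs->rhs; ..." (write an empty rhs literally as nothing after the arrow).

  | cbcca => cba
  | acc => a
  | abcacacaa => ababacaa => abaabaa
  | cac => ab

bac->ab; cac->ab; cc->; ccb->a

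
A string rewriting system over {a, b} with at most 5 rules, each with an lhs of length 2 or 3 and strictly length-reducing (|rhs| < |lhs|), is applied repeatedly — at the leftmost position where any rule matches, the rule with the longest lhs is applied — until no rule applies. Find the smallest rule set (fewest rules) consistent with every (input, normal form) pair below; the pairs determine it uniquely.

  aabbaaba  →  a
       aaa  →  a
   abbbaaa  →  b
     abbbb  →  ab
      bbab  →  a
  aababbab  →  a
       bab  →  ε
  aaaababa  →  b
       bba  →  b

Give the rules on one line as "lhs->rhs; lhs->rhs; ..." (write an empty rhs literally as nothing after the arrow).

aa->b; ba->a; bab->; bb->a

  | aabbaaba => bbbaaba => abaaba => aaaba => baba => a
  | aaa => ba => a
  | abbbaaa => aabaaa => bbaaa => aaaa => baa => aa => b
  | abbbb => aabb => bbb => ab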